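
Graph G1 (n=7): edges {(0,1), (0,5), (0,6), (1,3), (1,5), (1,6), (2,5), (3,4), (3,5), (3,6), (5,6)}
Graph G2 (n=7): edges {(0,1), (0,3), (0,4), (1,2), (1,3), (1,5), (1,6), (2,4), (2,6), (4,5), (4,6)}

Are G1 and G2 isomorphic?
No, not isomorphic

The graphs are NOT isomorphic.

Counting triangles (3-cliques): G1 has 7, G2 has 3.
Triangle count is an isomorphism invariant, so differing triangle counts rule out isomorphism.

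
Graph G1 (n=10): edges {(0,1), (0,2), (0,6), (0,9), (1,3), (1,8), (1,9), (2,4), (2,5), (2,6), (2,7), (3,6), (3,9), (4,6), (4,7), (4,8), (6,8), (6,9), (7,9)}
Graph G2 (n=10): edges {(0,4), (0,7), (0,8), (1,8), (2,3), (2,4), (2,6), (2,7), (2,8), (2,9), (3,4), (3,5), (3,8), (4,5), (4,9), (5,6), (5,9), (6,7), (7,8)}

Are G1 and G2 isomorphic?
Yes, isomorphic

The graphs are isomorphic.
One valid mapping φ: V(G1) → V(G2): 0→3, 1→5, 2→8, 3→9, 4→7, 5→1, 6→2, 7→0, 8→6, 9→4

Verify φ preserves adjacency — for each edge of G1, its image is an edge of G2:
  (0,1) → (φ(0),φ(1)) = (3,5) ∈ E(G2) ✓
  (0,2) → (φ(0),φ(2)) = (3,8) ∈ E(G2) ✓
  (0,6) → (φ(0),φ(6)) = (2,3) ∈ E(G2) ✓
  (0,9) → (φ(0),φ(9)) = (3,4) ∈ E(G2) ✓
  (1,3) → (φ(1),φ(3)) = (5,9) ∈ E(G2) ✓
  (1,8) → (φ(1),φ(8)) = (5,6) ∈ E(G2) ✓
  (1,9) → (φ(1),φ(9)) = (4,5) ∈ E(G2) ✓
  (2,4) → (φ(2),φ(4)) = (7,8) ∈ E(G2) ✓
  (2,5) → (φ(2),φ(5)) = (1,8) ∈ E(G2) ✓
  (2,6) → (φ(2),φ(6)) = (2,8) ∈ E(G2) ✓
  (2,7) → (φ(2),φ(7)) = (0,8) ∈ E(G2) ✓
  (3,6) → (φ(3),φ(6)) = (2,9) ∈ E(G2) ✓
  (3,9) → (φ(3),φ(9)) = (4,9) ∈ E(G2) ✓
  (4,6) → (φ(4),φ(6)) = (2,7) ∈ E(G2) ✓
  (4,7) → (φ(4),φ(7)) = (0,7) ∈ E(G2) ✓
  (4,8) → (φ(4),φ(8)) = (6,7) ∈ E(G2) ✓
  (6,8) → (φ(6),φ(8)) = (2,6) ∈ E(G2) ✓
  (6,9) → (φ(6),φ(9)) = (2,4) ∈ E(G2) ✓
  (7,9) → (φ(7),φ(9)) = (0,4) ∈ E(G2) ✓
All 19 edges of G1 map to edges of G2, and |E(G1)| = |E(G2)| = 19, so φ is a bijection on edges as well as vertices. Hence G1 ≅ G2.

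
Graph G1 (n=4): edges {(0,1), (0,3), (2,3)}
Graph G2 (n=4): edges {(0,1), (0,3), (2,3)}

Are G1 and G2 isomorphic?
Yes, isomorphic

The graphs are isomorphic.
One valid mapping φ: V(G1) → V(G2): 0→0, 1→1, 2→2, 3→3

Verify φ preserves adjacency — for each edge of G1, its image is an edge of G2:
  (0,1) → (φ(0),φ(1)) = (0,1) ∈ E(G2) ✓
  (0,3) → (φ(0),φ(3)) = (0,3) ∈ E(G2) ✓
  (2,3) → (φ(2),φ(3)) = (2,3) ∈ E(G2) ✓
All 3 edges of G1 map to edges of G2, and |E(G1)| = |E(G2)| = 3, so φ is a bijection on edges as well as vertices. Hence G1 ≅ G2.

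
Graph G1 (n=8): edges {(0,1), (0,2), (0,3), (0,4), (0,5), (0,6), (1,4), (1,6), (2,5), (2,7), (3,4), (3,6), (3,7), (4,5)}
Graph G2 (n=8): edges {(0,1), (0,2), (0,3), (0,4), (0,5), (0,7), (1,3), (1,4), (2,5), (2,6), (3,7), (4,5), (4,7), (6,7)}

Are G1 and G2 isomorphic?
Yes, isomorphic

The graphs are isomorphic.
One valid mapping φ: V(G1) → V(G2): 0→0, 1→1, 2→2, 3→7, 4→4, 5→5, 6→3, 7→6

Verify φ preserves adjacency — for each edge of G1, its image is an edge of G2:
  (0,1) → (φ(0),φ(1)) = (0,1) ∈ E(G2) ✓
  (0,2) → (φ(0),φ(2)) = (0,2) ∈ E(G2) ✓
  (0,3) → (φ(0),φ(3)) = (0,7) ∈ E(G2) ✓
  (0,4) → (φ(0),φ(4)) = (0,4) ∈ E(G2) ✓
  (0,5) → (φ(0),φ(5)) = (0,5) ∈ E(G2) ✓
  (0,6) → (φ(0),φ(6)) = (0,3) ∈ E(G2) ✓
  (1,4) → (φ(1),φ(4)) = (1,4) ∈ E(G2) ✓
  (1,6) → (φ(1),φ(6)) = (1,3) ∈ E(G2) ✓
  (2,5) → (φ(2),φ(5)) = (2,5) ∈ E(G2) ✓
  (2,7) → (φ(2),φ(7)) = (2,6) ∈ E(G2) ✓
  (3,4) → (φ(3),φ(4)) = (4,7) ∈ E(G2) ✓
  (3,6) → (φ(3),φ(6)) = (3,7) ∈ E(G2) ✓
  (3,7) → (φ(3),φ(7)) = (6,7) ∈ E(G2) ✓
  (4,5) → (φ(4),φ(5)) = (4,5) ∈ E(G2) ✓
All 14 edges of G1 map to edges of G2, and |E(G1)| = |E(G2)| = 14, so φ is a bijection on edges as well as vertices. Hence G1 ≅ G2.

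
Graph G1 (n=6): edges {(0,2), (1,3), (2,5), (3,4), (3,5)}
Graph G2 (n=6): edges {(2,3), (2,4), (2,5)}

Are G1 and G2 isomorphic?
No, not isomorphic

The graphs are NOT isomorphic.

Connected components of G1: 1 component(s) with vertex sets [[0, 1, 2, 3, 4, 5]], sizes [6].
Connected components of G2: 3 component(s) with vertex sets [[0], [1], [2, 3, 4, 5]], sizes [1, 1, 4].
The number of connected components (and the multiset of component sizes) is an isomorphism invariant — an isomorphism maps each component of G1 bijectively onto a component of G2. Since G1 has 1 component(s) and G2 has 3, they cannot be isomorphic.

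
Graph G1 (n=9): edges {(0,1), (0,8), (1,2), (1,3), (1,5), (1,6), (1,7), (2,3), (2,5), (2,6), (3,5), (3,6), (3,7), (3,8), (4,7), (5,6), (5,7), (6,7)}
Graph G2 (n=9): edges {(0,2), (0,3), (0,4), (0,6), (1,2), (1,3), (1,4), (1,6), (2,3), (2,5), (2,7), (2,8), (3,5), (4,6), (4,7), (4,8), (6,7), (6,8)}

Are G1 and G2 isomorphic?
No, not isomorphic

The graphs are NOT isomorphic.

Degrees in G1: deg(0)=2, deg(1)=6, deg(2)=4, deg(3)=6, deg(4)=1, deg(5)=5, deg(6)=5, deg(7)=5, deg(8)=2.
Sorted degree sequence of G1: [6, 6, 5, 5, 5, 4, 2, 2, 1].
Degrees in G2: deg(0)=4, deg(1)=4, deg(2)=6, deg(3)=4, deg(4)=5, deg(5)=2, deg(6)=5, deg(7)=3, deg(8)=3.
Sorted degree sequence of G2: [6, 5, 5, 4, 4, 4, 3, 3, 2].
The (sorted) degree sequence is an isomorphism invariant, so since G1 and G2 have different degree sequences they cannot be isomorphic.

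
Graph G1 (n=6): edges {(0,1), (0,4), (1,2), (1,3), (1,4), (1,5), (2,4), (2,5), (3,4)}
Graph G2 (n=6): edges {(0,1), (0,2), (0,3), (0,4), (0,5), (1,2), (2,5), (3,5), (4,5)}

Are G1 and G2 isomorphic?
Yes, isomorphic

The graphs are isomorphic.
One valid mapping φ: V(G1) → V(G2): 0→3, 1→0, 2→2, 3→4, 4→5, 5→1

Verify φ preserves adjacency — for each edge of G1, its image is an edge of G2:
  (0,1) → (φ(0),φ(1)) = (0,3) ∈ E(G2) ✓
  (0,4) → (φ(0),φ(4)) = (3,5) ∈ E(G2) ✓
  (1,2) → (φ(1),φ(2)) = (0,2) ∈ E(G2) ✓
  (1,3) → (φ(1),φ(3)) = (0,4) ∈ E(G2) ✓
  (1,4) → (φ(1),φ(4)) = (0,5) ∈ E(G2) ✓
  (1,5) → (φ(1),φ(5)) = (0,1) ∈ E(G2) ✓
  (2,4) → (φ(2),φ(4)) = (2,5) ∈ E(G2) ✓
  (2,5) → (φ(2),φ(5)) = (1,2) ∈ E(G2) ✓
  (3,4) → (φ(3),φ(4)) = (4,5) ∈ E(G2) ✓
All 9 edges of G1 map to edges of G2, and |E(G1)| = |E(G2)| = 9, so φ is a bijection on edges as well as vertices. Hence G1 ≅ G2.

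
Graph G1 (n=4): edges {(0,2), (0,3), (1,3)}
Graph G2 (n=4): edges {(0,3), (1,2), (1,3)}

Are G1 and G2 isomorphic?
Yes, isomorphic

The graphs are isomorphic.
One valid mapping φ: V(G1) → V(G2): 0→1, 1→0, 2→2, 3→3

Verify φ preserves adjacency — for each edge of G1, its image is an edge of G2:
  (0,2) → (φ(0),φ(2)) = (1,2) ∈ E(G2) ✓
  (0,3) → (φ(0),φ(3)) = (1,3) ∈ E(G2) ✓
  (1,3) → (φ(1),φ(3)) = (0,3) ∈ E(G2) ✓
All 3 edges of G1 map to edges of G2, and |E(G1)| = |E(G2)| = 3, so φ is a bijection on edges as well as vertices. Hence G1 ≅ G2.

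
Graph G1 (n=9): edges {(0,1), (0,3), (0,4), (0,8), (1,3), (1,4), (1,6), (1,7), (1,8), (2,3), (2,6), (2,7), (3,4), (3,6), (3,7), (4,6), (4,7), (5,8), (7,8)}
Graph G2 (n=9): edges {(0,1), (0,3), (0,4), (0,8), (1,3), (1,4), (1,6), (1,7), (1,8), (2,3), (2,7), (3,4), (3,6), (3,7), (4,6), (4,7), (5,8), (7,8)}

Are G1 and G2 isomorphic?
No, not isomorphic

The graphs are NOT isomorphic.

Counting edges: G1 has 19 edge(s); G2 has 18 edge(s).
Edge count is an isomorphism invariant (a bijection on vertices induces a bijection on edges), so differing edge counts rule out isomorphism.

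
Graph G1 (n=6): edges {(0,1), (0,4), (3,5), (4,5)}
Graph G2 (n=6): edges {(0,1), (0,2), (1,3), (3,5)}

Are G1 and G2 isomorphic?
Yes, isomorphic

The graphs are isomorphic.
One valid mapping φ: V(G1) → V(G2): 0→0, 1→2, 2→4, 3→5, 4→1, 5→3

Verify φ preserves adjacency — for each edge of G1, its image is an edge of G2:
  (0,1) → (φ(0),φ(1)) = (0,2) ∈ E(G2) ✓
  (0,4) → (φ(0),φ(4)) = (0,1) ∈ E(G2) ✓
  (3,5) → (φ(3),φ(5)) = (3,5) ∈ E(G2) ✓
  (4,5) → (φ(4),φ(5)) = (1,3) ∈ E(G2) ✓
All 4 edges of G1 map to edges of G2, and |E(G1)| = |E(G2)| = 4, so φ is a bijection on edges as well as vertices. Hence G1 ≅ G2.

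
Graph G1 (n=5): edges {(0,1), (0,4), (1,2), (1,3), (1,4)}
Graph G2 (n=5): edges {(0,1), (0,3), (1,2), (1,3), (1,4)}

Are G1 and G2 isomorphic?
Yes, isomorphic

The graphs are isomorphic.
One valid mapping φ: V(G1) → V(G2): 0→0, 1→1, 2→4, 3→2, 4→3

Verify φ preserves adjacency — for each edge of G1, its image is an edge of G2:
  (0,1) → (φ(0),φ(1)) = (0,1) ∈ E(G2) ✓
  (0,4) → (φ(0),φ(4)) = (0,3) ∈ E(G2) ✓
  (1,2) → (φ(1),φ(2)) = (1,4) ∈ E(G2) ✓
  (1,3) → (φ(1),φ(3)) = (1,2) ∈ E(G2) ✓
  (1,4) → (φ(1),φ(4)) = (1,3) ∈ E(G2) ✓
All 5 edges of G1 map to edges of G2, and |E(G1)| = |E(G2)| = 5, so φ is a bijection on edges as well as vertices. Hence G1 ≅ G2.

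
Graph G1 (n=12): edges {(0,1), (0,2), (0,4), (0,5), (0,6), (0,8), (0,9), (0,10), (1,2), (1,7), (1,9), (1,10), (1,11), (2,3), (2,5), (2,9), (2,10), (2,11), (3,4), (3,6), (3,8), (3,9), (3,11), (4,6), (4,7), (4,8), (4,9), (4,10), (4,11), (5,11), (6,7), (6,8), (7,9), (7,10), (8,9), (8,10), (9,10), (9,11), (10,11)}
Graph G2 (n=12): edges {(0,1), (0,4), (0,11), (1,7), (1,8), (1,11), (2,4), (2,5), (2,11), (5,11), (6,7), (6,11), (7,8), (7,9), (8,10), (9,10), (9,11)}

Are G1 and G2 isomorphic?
No, not isomorphic

The graphs are NOT isomorphic.

Degrees in G1: deg(0)=8, deg(1)=6, deg(2)=7, deg(3)=6, deg(4)=8, deg(5)=3, deg(6)=5, deg(7)=5, deg(8)=6, deg(9)=9, deg(10)=8, deg(11)=7.
Sorted degree sequence of G1: [9, 8, 8, 8, 7, 7, 6, 6, 6, 5, 5, 3].
Degrees in G2: deg(0)=3, deg(1)=4, deg(2)=3, deg(3)=0, deg(4)=2, deg(5)=2, deg(6)=2, deg(7)=4, deg(8)=3, deg(9)=3, deg(10)=2, deg(11)=6.
Sorted degree sequence of G2: [6, 4, 4, 3, 3, 3, 3, 2, 2, 2, 2, 0].
The (sorted) degree sequence is an isomorphism invariant, so since G1 and G2 have different degree sequences they cannot be isomorphic.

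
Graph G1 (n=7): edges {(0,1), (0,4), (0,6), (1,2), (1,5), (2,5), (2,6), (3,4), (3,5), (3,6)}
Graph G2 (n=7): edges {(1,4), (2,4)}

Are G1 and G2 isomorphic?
No, not isomorphic

The graphs are NOT isomorphic.

Connected components of G1: 1 component(s) with vertex sets [[0, 1, 2, 3, 4, 5, 6]], sizes [7].
Connected components of G2: 5 component(s) with vertex sets [[0], [3], [5], [6], [1, 2, 4]], sizes [1, 1, 1, 1, 3].
The number of connected components (and the multiset of component sizes) is an isomorphism invariant — an isomorphism maps each component of G1 bijectively onto a component of G2. Since G1 has 1 component(s) and G2 has 5, they cannot be isomorphic.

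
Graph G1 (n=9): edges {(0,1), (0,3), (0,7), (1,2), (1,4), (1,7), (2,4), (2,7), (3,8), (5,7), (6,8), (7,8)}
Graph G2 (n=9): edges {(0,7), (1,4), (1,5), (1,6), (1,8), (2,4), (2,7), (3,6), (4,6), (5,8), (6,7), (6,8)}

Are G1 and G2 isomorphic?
Yes, isomorphic

The graphs are isomorphic.
One valid mapping φ: V(G1) → V(G2): 0→4, 1→1, 2→8, 3→2, 4→5, 5→3, 6→0, 7→6, 8→7

Verify φ preserves adjacency — for each edge of G1, its image is an edge of G2:
  (0,1) → (φ(0),φ(1)) = (1,4) ∈ E(G2) ✓
  (0,3) → (φ(0),φ(3)) = (2,4) ∈ E(G2) ✓
  (0,7) → (φ(0),φ(7)) = (4,6) ∈ E(G2) ✓
  (1,2) → (φ(1),φ(2)) = (1,8) ∈ E(G2) ✓
  (1,4) → (φ(1),φ(4)) = (1,5) ∈ E(G2) ✓
  (1,7) → (φ(1),φ(7)) = (1,6) ∈ E(G2) ✓
  (2,4) → (φ(2),φ(4)) = (5,8) ∈ E(G2) ✓
  (2,7) → (φ(2),φ(7)) = (6,8) ∈ E(G2) ✓
  (3,8) → (φ(3),φ(8)) = (2,7) ∈ E(G2) ✓
  (5,7) → (φ(5),φ(7)) = (3,6) ∈ E(G2) ✓
  (6,8) → (φ(6),φ(8)) = (0,7) ∈ E(G2) ✓
  (7,8) → (φ(7),φ(8)) = (6,7) ∈ E(G2) ✓
All 12 edges of G1 map to edges of G2, and |E(G1)| = |E(G2)| = 12, so φ is a bijection on edges as well as vertices. Hence G1 ≅ G2.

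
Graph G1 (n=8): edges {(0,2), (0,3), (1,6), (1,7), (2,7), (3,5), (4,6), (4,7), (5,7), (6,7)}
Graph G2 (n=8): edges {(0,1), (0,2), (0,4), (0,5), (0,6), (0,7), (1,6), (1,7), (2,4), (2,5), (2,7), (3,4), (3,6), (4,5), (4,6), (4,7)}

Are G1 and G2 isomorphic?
No, not isomorphic

The graphs are NOT isomorphic.

Degrees in G1: deg(0)=2, deg(1)=2, deg(2)=2, deg(3)=2, deg(4)=2, deg(5)=2, deg(6)=3, deg(7)=5.
Sorted degree sequence of G1: [5, 3, 2, 2, 2, 2, 2, 2].
Degrees in G2: deg(0)=6, deg(1)=3, deg(2)=4, deg(3)=2, deg(4)=6, deg(5)=3, deg(6)=4, deg(7)=4.
Sorted degree sequence of G2: [6, 6, 4, 4, 4, 3, 3, 2].
The (sorted) degree sequence is an isomorphism invariant, so since G1 and G2 have different degree sequences they cannot be isomorphic.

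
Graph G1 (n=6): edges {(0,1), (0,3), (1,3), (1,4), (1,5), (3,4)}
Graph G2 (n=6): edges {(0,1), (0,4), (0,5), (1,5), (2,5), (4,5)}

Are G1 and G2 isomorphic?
Yes, isomorphic

The graphs are isomorphic.
One valid mapping φ: V(G1) → V(G2): 0→1, 1→5, 2→3, 3→0, 4→4, 5→2

Verify φ preserves adjacency — for each edge of G1, its image is an edge of G2:
  (0,1) → (φ(0),φ(1)) = (1,5) ∈ E(G2) ✓
  (0,3) → (φ(0),φ(3)) = (0,1) ∈ E(G2) ✓
  (1,3) → (φ(1),φ(3)) = (0,5) ∈ E(G2) ✓
  (1,4) → (φ(1),φ(4)) = (4,5) ∈ E(G2) ✓
  (1,5) → (φ(1),φ(5)) = (2,5) ∈ E(G2) ✓
  (3,4) → (φ(3),φ(4)) = (0,4) ∈ E(G2) ✓
All 6 edges of G1 map to edges of G2, and |E(G1)| = |E(G2)| = 6, so φ is a bijection on edges as well as vertices. Hence G1 ≅ G2.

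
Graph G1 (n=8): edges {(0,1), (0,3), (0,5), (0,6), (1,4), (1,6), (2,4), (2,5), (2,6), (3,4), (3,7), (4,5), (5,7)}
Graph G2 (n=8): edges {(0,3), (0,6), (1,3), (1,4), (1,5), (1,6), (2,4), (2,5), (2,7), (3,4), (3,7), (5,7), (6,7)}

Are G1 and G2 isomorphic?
Yes, isomorphic

The graphs are isomorphic.
One valid mapping φ: V(G1) → V(G2): 0→7, 1→5, 2→4, 3→6, 4→1, 5→3, 6→2, 7→0

Verify φ preserves adjacency — for each edge of G1, its image is an edge of G2:
  (0,1) → (φ(0),φ(1)) = (5,7) ∈ E(G2) ✓
  (0,3) → (φ(0),φ(3)) = (6,7) ∈ E(G2) ✓
  (0,5) → (φ(0),φ(5)) = (3,7) ∈ E(G2) ✓
  (0,6) → (φ(0),φ(6)) = (2,7) ∈ E(G2) ✓
  (1,4) → (φ(1),φ(4)) = (1,5) ∈ E(G2) ✓
  (1,6) → (φ(1),φ(6)) = (2,5) ∈ E(G2) ✓
  (2,4) → (φ(2),φ(4)) = (1,4) ∈ E(G2) ✓
  (2,5) → (φ(2),φ(5)) = (3,4) ∈ E(G2) ✓
  (2,6) → (φ(2),φ(6)) = (2,4) ∈ E(G2) ✓
  (3,4) → (φ(3),φ(4)) = (1,6) ∈ E(G2) ✓
  (3,7) → (φ(3),φ(7)) = (0,6) ∈ E(G2) ✓
  (4,5) → (φ(4),φ(5)) = (1,3) ∈ E(G2) ✓
  (5,7) → (φ(5),φ(7)) = (0,3) ∈ E(G2) ✓
All 13 edges of G1 map to edges of G2, and |E(G1)| = |E(G2)| = 13, so φ is a bijection on edges as well as vertices. Hence G1 ≅ G2.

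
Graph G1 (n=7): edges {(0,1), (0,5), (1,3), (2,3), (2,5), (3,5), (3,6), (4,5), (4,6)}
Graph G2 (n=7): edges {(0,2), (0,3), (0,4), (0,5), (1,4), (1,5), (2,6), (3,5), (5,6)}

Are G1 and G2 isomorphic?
Yes, isomorphic

The graphs are isomorphic.
One valid mapping φ: V(G1) → V(G2): 0→6, 1→2, 2→3, 3→0, 4→1, 5→5, 6→4

Verify φ preserves adjacency — for each edge of G1, its image is an edge of G2:
  (0,1) → (φ(0),φ(1)) = (2,6) ∈ E(G2) ✓
  (0,5) → (φ(0),φ(5)) = (5,6) ∈ E(G2) ✓
  (1,3) → (φ(1),φ(3)) = (0,2) ∈ E(G2) ✓
  (2,3) → (φ(2),φ(3)) = (0,3) ∈ E(G2) ✓
  (2,5) → (φ(2),φ(5)) = (3,5) ∈ E(G2) ✓
  (3,5) → (φ(3),φ(5)) = (0,5) ∈ E(G2) ✓
  (3,6) → (φ(3),φ(6)) = (0,4) ∈ E(G2) ✓
  (4,5) → (φ(4),φ(5)) = (1,5) ∈ E(G2) ✓
  (4,6) → (φ(4),φ(6)) = (1,4) ∈ E(G2) ✓
All 9 edges of G1 map to edges of G2, and |E(G1)| = |E(G2)| = 9, so φ is a bijection on edges as well as vertices. Hence G1 ≅ G2.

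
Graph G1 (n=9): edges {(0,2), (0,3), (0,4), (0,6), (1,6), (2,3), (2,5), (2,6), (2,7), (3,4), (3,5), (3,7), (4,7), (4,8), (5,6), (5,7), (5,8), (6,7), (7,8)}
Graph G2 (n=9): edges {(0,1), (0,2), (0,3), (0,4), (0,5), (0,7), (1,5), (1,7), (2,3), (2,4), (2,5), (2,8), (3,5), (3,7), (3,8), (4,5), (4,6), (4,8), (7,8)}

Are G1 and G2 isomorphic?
Yes, isomorphic

The graphs are isomorphic.
One valid mapping φ: V(G1) → V(G2): 0→8, 1→6, 2→2, 3→3, 4→7, 5→5, 6→4, 7→0, 8→1

Verify φ preserves adjacency — for each edge of G1, its image is an edge of G2:
  (0,2) → (φ(0),φ(2)) = (2,8) ∈ E(G2) ✓
  (0,3) → (φ(0),φ(3)) = (3,8) ∈ E(G2) ✓
  (0,4) → (φ(0),φ(4)) = (7,8) ∈ E(G2) ✓
  (0,6) → (φ(0),φ(6)) = (4,8) ∈ E(G2) ✓
  (1,6) → (φ(1),φ(6)) = (4,6) ∈ E(G2) ✓
  (2,3) → (φ(2),φ(3)) = (2,3) ∈ E(G2) ✓
  (2,5) → (φ(2),φ(5)) = (2,5) ∈ E(G2) ✓
  (2,6) → (φ(2),φ(6)) = (2,4) ∈ E(G2) ✓
  (2,7) → (φ(2),φ(7)) = (0,2) ∈ E(G2) ✓
  (3,4) → (φ(3),φ(4)) = (3,7) ∈ E(G2) ✓
  (3,5) → (φ(3),φ(5)) = (3,5) ∈ E(G2) ✓
  (3,7) → (φ(3),φ(7)) = (0,3) ∈ E(G2) ✓
  (4,7) → (φ(4),φ(7)) = (0,7) ∈ E(G2) ✓
  (4,8) → (φ(4),φ(8)) = (1,7) ∈ E(G2) ✓
  (5,6) → (φ(5),φ(6)) = (4,5) ∈ E(G2) ✓
  (5,7) → (φ(5),φ(7)) = (0,5) ∈ E(G2) ✓
  (5,8) → (φ(5),φ(8)) = (1,5) ∈ E(G2) ✓
  (6,7) → (φ(6),φ(7)) = (0,4) ∈ E(G2) ✓
  (7,8) → (φ(7),φ(8)) = (0,1) ∈ E(G2) ✓
All 19 edges of G1 map to edges of G2, and |E(G1)| = |E(G2)| = 19, so φ is a bijection on edges as well as vertices. Hence G1 ≅ G2.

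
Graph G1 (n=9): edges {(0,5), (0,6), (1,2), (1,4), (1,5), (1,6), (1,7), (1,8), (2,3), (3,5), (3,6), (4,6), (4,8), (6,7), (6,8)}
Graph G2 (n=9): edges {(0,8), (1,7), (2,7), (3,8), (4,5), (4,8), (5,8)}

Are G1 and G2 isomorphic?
No, not isomorphic

The graphs are NOT isomorphic.

Connected components of G1: 1 component(s) with vertex sets [[0, 1, 2, 3, 4, 5, 6, 7, 8]], sizes [9].
Connected components of G2: 3 component(s) with vertex sets [[6], [1, 2, 7], [0, 3, 4, 5, 8]], sizes [1, 3, 5].
The number of connected components (and the multiset of component sizes) is an isomorphism invariant — an isomorphism maps each component of G1 bijectively onto a component of G2. Since G1 has 1 component(s) and G2 has 3, they cannot be isomorphic.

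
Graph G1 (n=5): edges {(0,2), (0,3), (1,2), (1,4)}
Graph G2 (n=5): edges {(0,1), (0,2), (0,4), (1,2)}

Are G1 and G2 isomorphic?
No, not isomorphic

The graphs are NOT isomorphic.

Connected components of G1: 1 component(s) with vertex sets [[0, 1, 2, 3, 4]], sizes [5].
Connected components of G2: 2 component(s) with vertex sets [[3], [0, 1, 2, 4]], sizes [1, 4].
The number of connected components (and the multiset of component sizes) is an isomorphism invariant — an isomorphism maps each component of G1 bijectively onto a component of G2. Since G1 has 1 component(s) and G2 has 2, they cannot be isomorphic.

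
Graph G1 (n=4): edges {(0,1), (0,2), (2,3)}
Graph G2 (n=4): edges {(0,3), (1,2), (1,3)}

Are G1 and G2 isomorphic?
Yes, isomorphic

The graphs are isomorphic.
One valid mapping φ: V(G1) → V(G2): 0→1, 1→2, 2→3, 3→0

Verify φ preserves adjacency — for each edge of G1, its image is an edge of G2:
  (0,1) → (φ(0),φ(1)) = (1,2) ∈ E(G2) ✓
  (0,2) → (φ(0),φ(2)) = (1,3) ∈ E(G2) ✓
  (2,3) → (φ(2),φ(3)) = (0,3) ∈ E(G2) ✓
All 3 edges of G1 map to edges of G2, and |E(G1)| = |E(G2)| = 3, so φ is a bijection on edges as well as vertices. Hence G1 ≅ G2.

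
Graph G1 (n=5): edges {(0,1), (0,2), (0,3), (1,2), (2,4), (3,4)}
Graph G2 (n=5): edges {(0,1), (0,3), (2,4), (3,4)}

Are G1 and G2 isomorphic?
No, not isomorphic

The graphs are NOT isomorphic.

Counting edges: G1 has 6 edge(s); G2 has 4 edge(s).
Edge count is an isomorphism invariant (a bijection on vertices induces a bijection on edges), so differing edge counts rule out isomorphism.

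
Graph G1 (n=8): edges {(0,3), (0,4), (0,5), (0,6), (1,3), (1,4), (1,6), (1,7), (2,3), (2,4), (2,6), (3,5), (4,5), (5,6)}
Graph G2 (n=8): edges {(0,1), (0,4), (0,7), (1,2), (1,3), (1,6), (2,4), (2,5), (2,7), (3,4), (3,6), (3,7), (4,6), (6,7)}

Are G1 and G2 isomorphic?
Yes, isomorphic

The graphs are isomorphic.
One valid mapping φ: V(G1) → V(G2): 0→3, 1→2, 2→0, 3→1, 4→4, 5→6, 6→7, 7→5

Verify φ preserves adjacency — for each edge of G1, its image is an edge of G2:
  (0,3) → (φ(0),φ(3)) = (1,3) ∈ E(G2) ✓
  (0,4) → (φ(0),φ(4)) = (3,4) ∈ E(G2) ✓
  (0,5) → (φ(0),φ(5)) = (3,6) ∈ E(G2) ✓
  (0,6) → (φ(0),φ(6)) = (3,7) ∈ E(G2) ✓
  (1,3) → (φ(1),φ(3)) = (1,2) ∈ E(G2) ✓
  (1,4) → (φ(1),φ(4)) = (2,4) ∈ E(G2) ✓
  (1,6) → (φ(1),φ(6)) = (2,7) ∈ E(G2) ✓
  (1,7) → (φ(1),φ(7)) = (2,5) ∈ E(G2) ✓
  (2,3) → (φ(2),φ(3)) = (0,1) ∈ E(G2) ✓
  (2,4) → (φ(2),φ(4)) = (0,4) ∈ E(G2) ✓
  (2,6) → (φ(2),φ(6)) = (0,7) ∈ E(G2) ✓
  (3,5) → (φ(3),φ(5)) = (1,6) ∈ E(G2) ✓
  (4,5) → (φ(4),φ(5)) = (4,6) ∈ E(G2) ✓
  (5,6) → (φ(5),φ(6)) = (6,7) ∈ E(G2) ✓
All 14 edges of G1 map to edges of G2, and |E(G1)| = |E(G2)| = 14, so φ is a bijection on edges as well as vertices. Hence G1 ≅ G2.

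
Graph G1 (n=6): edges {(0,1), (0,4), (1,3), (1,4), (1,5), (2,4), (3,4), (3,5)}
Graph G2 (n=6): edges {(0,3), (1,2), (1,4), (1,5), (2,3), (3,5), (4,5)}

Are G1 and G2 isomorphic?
No, not isomorphic

The graphs are NOT isomorphic.

Degrees in G1: deg(0)=2, deg(1)=4, deg(2)=1, deg(3)=3, deg(4)=4, deg(5)=2.
Sorted degree sequence of G1: [4, 4, 3, 2, 2, 1].
Degrees in G2: deg(0)=1, deg(1)=3, deg(2)=2, deg(3)=3, deg(4)=2, deg(5)=3.
Sorted degree sequence of G2: [3, 3, 3, 2, 2, 1].
The (sorted) degree sequence is an isomorphism invariant, so since G1 and G2 have different degree sequences they cannot be isomorphic.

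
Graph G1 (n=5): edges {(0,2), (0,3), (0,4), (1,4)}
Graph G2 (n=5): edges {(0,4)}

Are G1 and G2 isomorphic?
No, not isomorphic

The graphs are NOT isomorphic.

Connected components of G1: 1 component(s) with vertex sets [[0, 1, 2, 3, 4]], sizes [5].
Connected components of G2: 4 component(s) with vertex sets [[1], [2], [3], [0, 4]], sizes [1, 1, 1, 2].
The number of connected components (and the multiset of component sizes) is an isomorphism invariant — an isomorphism maps each component of G1 bijectively onto a component of G2. Since G1 has 1 component(s) and G2 has 4, they cannot be isomorphic.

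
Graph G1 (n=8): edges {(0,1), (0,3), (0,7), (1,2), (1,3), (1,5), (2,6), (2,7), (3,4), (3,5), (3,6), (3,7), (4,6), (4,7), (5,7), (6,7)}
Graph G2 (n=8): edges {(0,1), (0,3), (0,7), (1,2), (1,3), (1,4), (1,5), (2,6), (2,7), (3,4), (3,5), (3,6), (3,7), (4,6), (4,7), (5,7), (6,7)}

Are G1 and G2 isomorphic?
No, not isomorphic

The graphs are NOT isomorphic.

Counting edges: G1 has 16 edge(s); G2 has 17 edge(s).
Edge count is an isomorphism invariant (a bijection on vertices induces a bijection on edges), so differing edge counts rule out isomorphism.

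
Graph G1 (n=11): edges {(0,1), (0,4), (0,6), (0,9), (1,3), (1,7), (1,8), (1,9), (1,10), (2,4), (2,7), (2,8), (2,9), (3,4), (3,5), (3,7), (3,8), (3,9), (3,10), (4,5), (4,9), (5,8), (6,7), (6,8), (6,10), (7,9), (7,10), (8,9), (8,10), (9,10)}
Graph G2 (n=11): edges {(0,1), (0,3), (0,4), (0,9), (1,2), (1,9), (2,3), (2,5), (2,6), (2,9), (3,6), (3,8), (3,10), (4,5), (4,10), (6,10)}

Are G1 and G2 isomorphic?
No, not isomorphic

The graphs are NOT isomorphic.

Connected components of G1: 1 component(s) with vertex sets [[0, 1, 2, 3, 4, 5, 6, 7, 8, 9, 10]], sizes [11].
Connected components of G2: 2 component(s) with vertex sets [[7], [0, 1, 2, 3, 4, 5, 6, 8, 9, 10]], sizes [1, 10].
The number of connected components (and the multiset of component sizes) is an isomorphism invariant — an isomorphism maps each component of G1 bijectively onto a component of G2. Since G1 has 1 component(s) and G2 has 2, they cannot be isomorphic.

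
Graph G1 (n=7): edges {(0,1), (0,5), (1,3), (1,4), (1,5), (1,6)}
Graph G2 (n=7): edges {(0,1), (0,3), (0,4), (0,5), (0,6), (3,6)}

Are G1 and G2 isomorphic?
Yes, isomorphic

The graphs are isomorphic.
One valid mapping φ: V(G1) → V(G2): 0→6, 1→0, 2→2, 3→4, 4→5, 5→3, 6→1

Verify φ preserves adjacency — for each edge of G1, its image is an edge of G2:
  (0,1) → (φ(0),φ(1)) = (0,6) ∈ E(G2) ✓
  (0,5) → (φ(0),φ(5)) = (3,6) ∈ E(G2) ✓
  (1,3) → (φ(1),φ(3)) = (0,4) ∈ E(G2) ✓
  (1,4) → (φ(1),φ(4)) = (0,5) ∈ E(G2) ✓
  (1,5) → (φ(1),φ(5)) = (0,3) ∈ E(G2) ✓
  (1,6) → (φ(1),φ(6)) = (0,1) ∈ E(G2) ✓
All 6 edges of G1 map to edges of G2, and |E(G1)| = |E(G2)| = 6, so φ is a bijection on edges as well as vertices. Hence G1 ≅ G2.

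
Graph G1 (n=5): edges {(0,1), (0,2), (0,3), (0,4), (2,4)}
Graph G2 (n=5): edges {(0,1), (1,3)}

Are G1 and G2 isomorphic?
No, not isomorphic

The graphs are NOT isomorphic.

Degrees in G1: deg(0)=4, deg(1)=1, deg(2)=2, deg(3)=1, deg(4)=2.
Sorted degree sequence of G1: [4, 2, 2, 1, 1].
Degrees in G2: deg(0)=1, deg(1)=2, deg(2)=0, deg(3)=1, deg(4)=0.
Sorted degree sequence of G2: [2, 1, 1, 0, 0].
The (sorted) degree sequence is an isomorphism invariant, so since G1 and G2 have different degree sequences they cannot be isomorphic.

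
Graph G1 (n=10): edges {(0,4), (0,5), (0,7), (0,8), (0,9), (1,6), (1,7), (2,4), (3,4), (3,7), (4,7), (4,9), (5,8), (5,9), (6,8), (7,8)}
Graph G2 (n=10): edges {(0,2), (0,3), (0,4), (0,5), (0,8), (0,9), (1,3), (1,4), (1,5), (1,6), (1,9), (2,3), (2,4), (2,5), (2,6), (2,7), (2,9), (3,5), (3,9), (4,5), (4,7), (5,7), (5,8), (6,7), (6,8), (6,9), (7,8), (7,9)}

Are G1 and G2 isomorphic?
No, not isomorphic

The graphs are NOT isomorphic.

Degrees in G1: deg(0)=5, deg(1)=2, deg(2)=1, deg(3)=2, deg(4)=5, deg(5)=3, deg(6)=2, deg(7)=5, deg(8)=4, deg(9)=3.
Sorted degree sequence of G1: [5, 5, 5, 4, 3, 3, 2, 2, 2, 1].
Degrees in G2: deg(0)=6, deg(1)=5, deg(2)=7, deg(3)=5, deg(4)=5, deg(5)=7, deg(6)=5, deg(7)=6, deg(8)=4, deg(9)=6.
Sorted degree sequence of G2: [7, 7, 6, 6, 6, 5, 5, 5, 5, 4].
The (sorted) degree sequence is an isomorphism invariant, so since G1 and G2 have different degree sequences they cannot be isomorphic.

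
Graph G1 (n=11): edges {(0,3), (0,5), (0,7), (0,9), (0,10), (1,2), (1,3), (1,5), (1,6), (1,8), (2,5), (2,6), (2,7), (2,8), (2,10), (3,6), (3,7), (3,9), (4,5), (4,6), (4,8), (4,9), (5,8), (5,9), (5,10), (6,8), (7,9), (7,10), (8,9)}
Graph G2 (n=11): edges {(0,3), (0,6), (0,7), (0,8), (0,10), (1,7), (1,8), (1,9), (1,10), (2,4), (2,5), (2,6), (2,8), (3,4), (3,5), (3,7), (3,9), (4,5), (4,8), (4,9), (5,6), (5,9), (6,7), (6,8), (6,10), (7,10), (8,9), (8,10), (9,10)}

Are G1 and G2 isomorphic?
Yes, isomorphic

The graphs are isomorphic.
One valid mapping φ: V(G1) → V(G2): 0→4, 1→0, 2→6, 3→3, 4→1, 5→8, 6→7, 7→5, 8→10, 9→9, 10→2

Verify φ preserves adjacency — for each edge of G1, its image is an edge of G2:
  (0,3) → (φ(0),φ(3)) = (3,4) ∈ E(G2) ✓
  (0,5) → (φ(0),φ(5)) = (4,8) ∈ E(G2) ✓
  (0,7) → (φ(0),φ(7)) = (4,5) ∈ E(G2) ✓
  (0,9) → (φ(0),φ(9)) = (4,9) ∈ E(G2) ✓
  (0,10) → (φ(0),φ(10)) = (2,4) ∈ E(G2) ✓
  (1,2) → (φ(1),φ(2)) = (0,6) ∈ E(G2) ✓
  (1,3) → (φ(1),φ(3)) = (0,3) ∈ E(G2) ✓
  (1,5) → (φ(1),φ(5)) = (0,8) ∈ E(G2) ✓
  (1,6) → (φ(1),φ(6)) = (0,7) ∈ E(G2) ✓
  (1,8) → (φ(1),φ(8)) = (0,10) ∈ E(G2) ✓
  (2,5) → (φ(2),φ(5)) = (6,8) ∈ E(G2) ✓
  (2,6) → (φ(2),φ(6)) = (6,7) ∈ E(G2) ✓
  (2,7) → (φ(2),φ(7)) = (5,6) ∈ E(G2) ✓
  (2,8) → (φ(2),φ(8)) = (6,10) ∈ E(G2) ✓
  (2,10) → (φ(2),φ(10)) = (2,6) ∈ E(G2) ✓
  (3,6) → (φ(3),φ(6)) = (3,7) ∈ E(G2) ✓
  (3,7) → (φ(3),φ(7)) = (3,5) ∈ E(G2) ✓
  (3,9) → (φ(3),φ(9)) = (3,9) ∈ E(G2) ✓
  (4,5) → (φ(4),φ(5)) = (1,8) ∈ E(G2) ✓
  (4,6) → (φ(4),φ(6)) = (1,7) ∈ E(G2) ✓
  (4,8) → (φ(4),φ(8)) = (1,10) ∈ E(G2) ✓
  (4,9) → (φ(4),φ(9)) = (1,9) ∈ E(G2) ✓
  (5,8) → (φ(5),φ(8)) = (8,10) ∈ E(G2) ✓
  (5,9) → (φ(5),φ(9)) = (8,9) ∈ E(G2) ✓
  (5,10) → (φ(5),φ(10)) = (2,8) ∈ E(G2) ✓
  (6,8) → (φ(6),φ(8)) = (7,10) ∈ E(G2) ✓
  (7,9) → (φ(7),φ(9)) = (5,9) ∈ E(G2) ✓
  (7,10) → (φ(7),φ(10)) = (2,5) ∈ E(G2) ✓
  (8,9) → (φ(8),φ(9)) = (9,10) ∈ E(G2) ✓
All 29 edges of G1 map to edges of G2, and |E(G1)| = |E(G2)| = 29, so φ is a bijection on edges as well as vertices. Hence G1 ≅ G2.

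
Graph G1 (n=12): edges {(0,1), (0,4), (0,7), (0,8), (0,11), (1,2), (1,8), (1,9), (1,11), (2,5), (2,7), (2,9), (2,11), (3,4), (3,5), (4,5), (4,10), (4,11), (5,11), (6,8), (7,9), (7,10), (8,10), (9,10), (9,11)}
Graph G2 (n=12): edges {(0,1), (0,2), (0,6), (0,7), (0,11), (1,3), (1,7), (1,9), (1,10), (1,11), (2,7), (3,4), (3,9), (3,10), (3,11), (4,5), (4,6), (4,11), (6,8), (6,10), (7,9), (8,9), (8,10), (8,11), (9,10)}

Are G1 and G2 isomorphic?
Yes, isomorphic

The graphs are isomorphic.
One valid mapping φ: V(G1) → V(G2): 0→11, 1→3, 2→9, 3→2, 4→0, 5→7, 6→5, 7→8, 8→4, 9→10, 10→6, 11→1

Verify φ preserves adjacency — for each edge of G1, its image is an edge of G2:
  (0,1) → (φ(0),φ(1)) = (3,11) ∈ E(G2) ✓
  (0,4) → (φ(0),φ(4)) = (0,11) ∈ E(G2) ✓
  (0,7) → (φ(0),φ(7)) = (8,11) ∈ E(G2) ✓
  (0,8) → (φ(0),φ(8)) = (4,11) ∈ E(G2) ✓
  (0,11) → (φ(0),φ(11)) = (1,11) ∈ E(G2) ✓
  (1,2) → (φ(1),φ(2)) = (3,9) ∈ E(G2) ✓
  (1,8) → (φ(1),φ(8)) = (3,4) ∈ E(G2) ✓
  (1,9) → (φ(1),φ(9)) = (3,10) ∈ E(G2) ✓
  (1,11) → (φ(1),φ(11)) = (1,3) ∈ E(G2) ✓
  (2,5) → (φ(2),φ(5)) = (7,9) ∈ E(G2) ✓
  (2,7) → (φ(2),φ(7)) = (8,9) ∈ E(G2) ✓
  (2,9) → (φ(2),φ(9)) = (9,10) ∈ E(G2) ✓
  (2,11) → (φ(2),φ(11)) = (1,9) ∈ E(G2) ✓
  (3,4) → (φ(3),φ(4)) = (0,2) ∈ E(G2) ✓
  (3,5) → (φ(3),φ(5)) = (2,7) ∈ E(G2) ✓
  (4,5) → (φ(4),φ(5)) = (0,7) ∈ E(G2) ✓
  (4,10) → (φ(4),φ(10)) = (0,6) ∈ E(G2) ✓
  (4,11) → (φ(4),φ(11)) = (0,1) ∈ E(G2) ✓
  (5,11) → (φ(5),φ(11)) = (1,7) ∈ E(G2) ✓
  (6,8) → (φ(6),φ(8)) = (4,5) ∈ E(G2) ✓
  (7,9) → (φ(7),φ(9)) = (8,10) ∈ E(G2) ✓
  (7,10) → (φ(7),φ(10)) = (6,8) ∈ E(G2) ✓
  (8,10) → (φ(8),φ(10)) = (4,6) ∈ E(G2) ✓
  (9,10) → (φ(9),φ(10)) = (6,10) ∈ E(G2) ✓
  (9,11) → (φ(9),φ(11)) = (1,10) ∈ E(G2) ✓
All 25 edges of G1 map to edges of G2, and |E(G1)| = |E(G2)| = 25, so φ is a bijection on edges as well as vertices. Hence G1 ≅ G2.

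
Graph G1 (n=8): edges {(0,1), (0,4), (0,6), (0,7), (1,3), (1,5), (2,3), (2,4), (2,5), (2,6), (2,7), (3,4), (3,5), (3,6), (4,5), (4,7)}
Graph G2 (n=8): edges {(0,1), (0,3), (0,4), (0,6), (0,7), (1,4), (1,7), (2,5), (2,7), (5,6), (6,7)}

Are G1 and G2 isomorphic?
No, not isomorphic

The graphs are NOT isomorphic.

Degrees in G1: deg(0)=4, deg(1)=3, deg(2)=5, deg(3)=5, deg(4)=5, deg(5)=4, deg(6)=3, deg(7)=3.
Sorted degree sequence of G1: [5, 5, 5, 4, 4, 3, 3, 3].
Degrees in G2: deg(0)=5, deg(1)=3, deg(2)=2, deg(3)=1, deg(4)=2, deg(5)=2, deg(6)=3, deg(7)=4.
Sorted degree sequence of G2: [5, 4, 3, 3, 2, 2, 2, 1].
The (sorted) degree sequence is an isomorphism invariant, so since G1 and G2 have different degree sequences they cannot be isomorphic.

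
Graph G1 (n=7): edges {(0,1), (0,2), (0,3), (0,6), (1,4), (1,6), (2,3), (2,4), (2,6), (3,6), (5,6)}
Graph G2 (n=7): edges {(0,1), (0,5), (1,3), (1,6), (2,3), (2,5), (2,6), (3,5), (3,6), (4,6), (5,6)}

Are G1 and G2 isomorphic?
Yes, isomorphic

The graphs are isomorphic.
One valid mapping φ: V(G1) → V(G2): 0→3, 1→1, 2→5, 3→2, 4→0, 5→4, 6→6

Verify φ preserves adjacency — for each edge of G1, its image is an edge of G2:
  (0,1) → (φ(0),φ(1)) = (1,3) ∈ E(G2) ✓
  (0,2) → (φ(0),φ(2)) = (3,5) ∈ E(G2) ✓
  (0,3) → (φ(0),φ(3)) = (2,3) ∈ E(G2) ✓
  (0,6) → (φ(0),φ(6)) = (3,6) ∈ E(G2) ✓
  (1,4) → (φ(1),φ(4)) = (0,1) ∈ E(G2) ✓
  (1,6) → (φ(1),φ(6)) = (1,6) ∈ E(G2) ✓
  (2,3) → (φ(2),φ(3)) = (2,5) ∈ E(G2) ✓
  (2,4) → (φ(2),φ(4)) = (0,5) ∈ E(G2) ✓
  (2,6) → (φ(2),φ(6)) = (5,6) ∈ E(G2) ✓
  (3,6) → (φ(3),φ(6)) = (2,6) ∈ E(G2) ✓
  (5,6) → (φ(5),φ(6)) = (4,6) ∈ E(G2) ✓
All 11 edges of G1 map to edges of G2, and |E(G1)| = |E(G2)| = 11, so φ is a bijection on edges as well as vertices. Hence G1 ≅ G2.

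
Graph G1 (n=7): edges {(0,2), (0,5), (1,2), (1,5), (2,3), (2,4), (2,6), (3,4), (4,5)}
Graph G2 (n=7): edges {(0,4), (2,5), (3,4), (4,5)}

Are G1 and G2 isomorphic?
No, not isomorphic

The graphs are NOT isomorphic.

Connected components of G1: 1 component(s) with vertex sets [[0, 1, 2, 3, 4, 5, 6]], sizes [7].
Connected components of G2: 3 component(s) with vertex sets [[1], [6], [0, 2, 3, 4, 5]], sizes [1, 1, 5].
The number of connected components (and the multiset of component sizes) is an isomorphism invariant — an isomorphism maps each component of G1 bijectively onto a component of G2. Since G1 has 1 component(s) and G2 has 3, they cannot be isomorphic.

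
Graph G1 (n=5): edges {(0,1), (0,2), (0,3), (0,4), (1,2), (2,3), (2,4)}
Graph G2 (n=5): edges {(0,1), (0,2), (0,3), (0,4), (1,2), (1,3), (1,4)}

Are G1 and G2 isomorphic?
Yes, isomorphic

The graphs are isomorphic.
One valid mapping φ: V(G1) → V(G2): 0→1, 1→2, 2→0, 3→4, 4→3

Verify φ preserves adjacency — for each edge of G1, its image is an edge of G2:
  (0,1) → (φ(0),φ(1)) = (1,2) ∈ E(G2) ✓
  (0,2) → (φ(0),φ(2)) = (0,1) ∈ E(G2) ✓
  (0,3) → (φ(0),φ(3)) = (1,4) ∈ E(G2) ✓
  (0,4) → (φ(0),φ(4)) = (1,3) ∈ E(G2) ✓
  (1,2) → (φ(1),φ(2)) = (0,2) ∈ E(G2) ✓
  (2,3) → (φ(2),φ(3)) = (0,4) ∈ E(G2) ✓
  (2,4) → (φ(2),φ(4)) = (0,3) ∈ E(G2) ✓
All 7 edges of G1 map to edges of G2, and |E(G1)| = |E(G2)| = 7, so φ is a bijection on edges as well as vertices. Hence G1 ≅ G2.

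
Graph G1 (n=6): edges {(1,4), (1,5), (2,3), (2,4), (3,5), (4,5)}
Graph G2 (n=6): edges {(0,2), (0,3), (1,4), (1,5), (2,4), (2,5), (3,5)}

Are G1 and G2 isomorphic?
No, not isomorphic

The graphs are NOT isomorphic.

Connected components of G1: 2 component(s) with vertex sets [[0], [1, 2, 3, 4, 5]], sizes [1, 5].
Connected components of G2: 1 component(s) with vertex sets [[0, 1, 2, 3, 4, 5]], sizes [6].
The number of connected components (and the multiset of component sizes) is an isomorphism invariant — an isomorphism maps each component of G1 bijectively onto a component of G2. Since G1 has 2 component(s) and G2 has 1, they cannot be isomorphic.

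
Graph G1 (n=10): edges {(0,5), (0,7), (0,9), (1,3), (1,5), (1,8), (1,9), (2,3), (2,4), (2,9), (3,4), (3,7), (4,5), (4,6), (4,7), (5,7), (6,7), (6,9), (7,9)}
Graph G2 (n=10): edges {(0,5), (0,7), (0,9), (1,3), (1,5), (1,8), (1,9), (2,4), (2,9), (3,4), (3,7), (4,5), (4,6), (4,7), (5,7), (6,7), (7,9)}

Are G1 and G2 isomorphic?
No, not isomorphic

The graphs are NOT isomorphic.

Counting edges: G1 has 19 edge(s); G2 has 17 edge(s).
Edge count is an isomorphism invariant (a bijection on vertices induces a bijection on edges), so differing edge counts rule out isomorphism.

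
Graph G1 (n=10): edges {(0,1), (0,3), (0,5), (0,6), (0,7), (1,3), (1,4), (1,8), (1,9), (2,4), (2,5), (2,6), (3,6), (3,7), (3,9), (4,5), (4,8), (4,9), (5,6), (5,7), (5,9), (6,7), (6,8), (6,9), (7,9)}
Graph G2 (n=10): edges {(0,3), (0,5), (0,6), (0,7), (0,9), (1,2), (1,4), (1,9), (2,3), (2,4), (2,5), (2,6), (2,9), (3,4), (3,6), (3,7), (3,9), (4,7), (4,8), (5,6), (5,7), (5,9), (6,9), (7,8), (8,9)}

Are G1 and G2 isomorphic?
Yes, isomorphic

The graphs are isomorphic.
One valid mapping φ: V(G1) → V(G2): 0→5, 1→7, 2→1, 3→0, 4→4, 5→2, 6→9, 7→6, 8→8, 9→3

Verify φ preserves adjacency — for each edge of G1, its image is an edge of G2:
  (0,1) → (φ(0),φ(1)) = (5,7) ∈ E(G2) ✓
  (0,3) → (φ(0),φ(3)) = (0,5) ∈ E(G2) ✓
  (0,5) → (φ(0),φ(5)) = (2,5) ∈ E(G2) ✓
  (0,6) → (φ(0),φ(6)) = (5,9) ∈ E(G2) ✓
  (0,7) → (φ(0),φ(7)) = (5,6) ∈ E(G2) ✓
  (1,3) → (φ(1),φ(3)) = (0,7) ∈ E(G2) ✓
  (1,4) → (φ(1),φ(4)) = (4,7) ∈ E(G2) ✓
  (1,8) → (φ(1),φ(8)) = (7,8) ∈ E(G2) ✓
  (1,9) → (φ(1),φ(9)) = (3,7) ∈ E(G2) ✓
  (2,4) → (φ(2),φ(4)) = (1,4) ∈ E(G2) ✓
  (2,5) → (φ(2),φ(5)) = (1,2) ∈ E(G2) ✓
  (2,6) → (φ(2),φ(6)) = (1,9) ∈ E(G2) ✓
  (3,6) → (φ(3),φ(6)) = (0,9) ∈ E(G2) ✓
  (3,7) → (φ(3),φ(7)) = (0,6) ∈ E(G2) ✓
  (3,9) → (φ(3),φ(9)) = (0,3) ∈ E(G2) ✓
  (4,5) → (φ(4),φ(5)) = (2,4) ∈ E(G2) ✓
  (4,8) → (φ(4),φ(8)) = (4,8) ∈ E(G2) ✓
  (4,9) → (φ(4),φ(9)) = (3,4) ∈ E(G2) ✓
  (5,6) → (φ(5),φ(6)) = (2,9) ∈ E(G2) ✓
  (5,7) → (φ(5),φ(7)) = (2,6) ∈ E(G2) ✓
  (5,9) → (φ(5),φ(9)) = (2,3) ∈ E(G2) ✓
  (6,7) → (φ(6),φ(7)) = (6,9) ∈ E(G2) ✓
  (6,8) → (φ(6),φ(8)) = (8,9) ∈ E(G2) ✓
  (6,9) → (φ(6),φ(9)) = (3,9) ∈ E(G2) ✓
  (7,9) → (φ(7),φ(9)) = (3,6) ∈ E(G2) ✓
All 25 edges of G1 map to edges of G2, and |E(G1)| = |E(G2)| = 25, so φ is a bijection on edges as well as vertices. Hence G1 ≅ G2.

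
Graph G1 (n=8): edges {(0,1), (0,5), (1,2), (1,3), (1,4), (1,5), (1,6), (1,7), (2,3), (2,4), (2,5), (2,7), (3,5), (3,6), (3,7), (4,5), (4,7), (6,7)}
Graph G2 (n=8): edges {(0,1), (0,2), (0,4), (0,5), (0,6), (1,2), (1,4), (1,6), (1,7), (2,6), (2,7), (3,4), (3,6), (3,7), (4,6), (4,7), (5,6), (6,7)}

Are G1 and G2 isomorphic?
Yes, isomorphic

The graphs are isomorphic.
One valid mapping φ: V(G1) → V(G2): 0→5, 1→6, 2→1, 3→4, 4→2, 5→0, 6→3, 7→7

Verify φ preserves adjacency — for each edge of G1, its image is an edge of G2:
  (0,1) → (φ(0),φ(1)) = (5,6) ∈ E(G2) ✓
  (0,5) → (φ(0),φ(5)) = (0,5) ∈ E(G2) ✓
  (1,2) → (φ(1),φ(2)) = (1,6) ∈ E(G2) ✓
  (1,3) → (φ(1),φ(3)) = (4,6) ∈ E(G2) ✓
  (1,4) → (φ(1),φ(4)) = (2,6) ∈ E(G2) ✓
  (1,5) → (φ(1),φ(5)) = (0,6) ∈ E(G2) ✓
  (1,6) → (φ(1),φ(6)) = (3,6) ∈ E(G2) ✓
  (1,7) → (φ(1),φ(7)) = (6,7) ∈ E(G2) ✓
  (2,3) → (φ(2),φ(3)) = (1,4) ∈ E(G2) ✓
  (2,4) → (φ(2),φ(4)) = (1,2) ∈ E(G2) ✓
  (2,5) → (φ(2),φ(5)) = (0,1) ∈ E(G2) ✓
  (2,7) → (φ(2),φ(7)) = (1,7) ∈ E(G2) ✓
  (3,5) → (φ(3),φ(5)) = (0,4) ∈ E(G2) ✓
  (3,6) → (φ(3),φ(6)) = (3,4) ∈ E(G2) ✓
  (3,7) → (φ(3),φ(7)) = (4,7) ∈ E(G2) ✓
  (4,5) → (φ(4),φ(5)) = (0,2) ∈ E(G2) ✓
  (4,7) → (φ(4),φ(7)) = (2,7) ∈ E(G2) ✓
  (6,7) → (φ(6),φ(7)) = (3,7) ∈ E(G2) ✓
All 18 edges of G1 map to edges of G2, and |E(G1)| = |E(G2)| = 18, so φ is a bijection on edges as well as vertices. Hence G1 ≅ G2.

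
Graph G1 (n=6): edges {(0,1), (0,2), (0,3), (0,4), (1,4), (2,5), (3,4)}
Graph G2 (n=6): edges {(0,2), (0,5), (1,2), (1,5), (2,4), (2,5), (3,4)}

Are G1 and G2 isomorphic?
Yes, isomorphic

The graphs are isomorphic.
One valid mapping φ: V(G1) → V(G2): 0→2, 1→1, 2→4, 3→0, 4→5, 5→3

Verify φ preserves adjacency — for each edge of G1, its image is an edge of G2:
  (0,1) → (φ(0),φ(1)) = (1,2) ∈ E(G2) ✓
  (0,2) → (φ(0),φ(2)) = (2,4) ∈ E(G2) ✓
  (0,3) → (φ(0),φ(3)) = (0,2) ∈ E(G2) ✓
  (0,4) → (φ(0),φ(4)) = (2,5) ∈ E(G2) ✓
  (1,4) → (φ(1),φ(4)) = (1,5) ∈ E(G2) ✓
  (2,5) → (φ(2),φ(5)) = (3,4) ∈ E(G2) ✓
  (3,4) → (φ(3),φ(4)) = (0,5) ∈ E(G2) ✓
All 7 edges of G1 map to edges of G2, and |E(G1)| = |E(G2)| = 7, so φ is a bijection on edges as well as vertices. Hence G1 ≅ G2.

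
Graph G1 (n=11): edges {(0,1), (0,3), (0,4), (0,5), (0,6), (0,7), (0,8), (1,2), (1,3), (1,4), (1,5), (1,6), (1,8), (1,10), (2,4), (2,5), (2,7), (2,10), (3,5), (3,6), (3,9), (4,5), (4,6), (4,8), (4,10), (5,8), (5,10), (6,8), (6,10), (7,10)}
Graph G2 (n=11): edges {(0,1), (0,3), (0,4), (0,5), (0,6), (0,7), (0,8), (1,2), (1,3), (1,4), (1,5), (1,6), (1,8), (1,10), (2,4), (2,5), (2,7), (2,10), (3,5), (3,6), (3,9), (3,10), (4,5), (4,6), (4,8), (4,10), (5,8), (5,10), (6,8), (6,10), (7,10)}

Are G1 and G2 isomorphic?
No, not isomorphic

The graphs are NOT isomorphic.

Counting edges: G1 has 30 edge(s); G2 has 31 edge(s).
Edge count is an isomorphism invariant (a bijection on vertices induces a bijection on edges), so differing edge counts rule out isomorphism.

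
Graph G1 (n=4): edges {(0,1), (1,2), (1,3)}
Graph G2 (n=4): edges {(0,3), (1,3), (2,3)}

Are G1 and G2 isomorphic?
Yes, isomorphic

The graphs are isomorphic.
One valid mapping φ: V(G1) → V(G2): 0→2, 1→3, 2→1, 3→0

Verify φ preserves adjacency — for each edge of G1, its image is an edge of G2:
  (0,1) → (φ(0),φ(1)) = (2,3) ∈ E(G2) ✓
  (1,2) → (φ(1),φ(2)) = (1,3) ∈ E(G2) ✓
  (1,3) → (φ(1),φ(3)) = (0,3) ∈ E(G2) ✓
All 3 edges of G1 map to edges of G2, and |E(G1)| = |E(G2)| = 3, so φ is a bijection on edges as well as vertices. Hence G1 ≅ G2.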